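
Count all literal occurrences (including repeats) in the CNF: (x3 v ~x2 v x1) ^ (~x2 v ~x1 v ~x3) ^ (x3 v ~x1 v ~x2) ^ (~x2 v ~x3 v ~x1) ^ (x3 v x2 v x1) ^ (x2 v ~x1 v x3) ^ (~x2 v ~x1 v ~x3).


Clause lengths: 3, 3, 3, 3, 3, 3, 3.
Sum = 3 + 3 + 3 + 3 + 3 + 3 + 3 = 21.

21


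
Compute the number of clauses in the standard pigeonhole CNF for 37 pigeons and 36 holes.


The PHP encoding has two parts:
1) At-least-one-hole clauses: 37 (one per pigeon, each with 36 literals).
2) At-most-one-pigeon-per-hole clauses: 36 holes * C(37,2) = 36 * 666 = 23976.
Total clauses = 37 + 23976 = 24013.

24013


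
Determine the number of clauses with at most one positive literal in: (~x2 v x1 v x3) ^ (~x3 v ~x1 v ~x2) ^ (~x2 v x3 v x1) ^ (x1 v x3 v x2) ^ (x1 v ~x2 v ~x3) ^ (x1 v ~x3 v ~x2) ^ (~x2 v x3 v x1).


A Horn clause has at most one positive literal.
Clause 1: 2 positive lit(s) -> not Horn
Clause 2: 0 positive lit(s) -> Horn
Clause 3: 2 positive lit(s) -> not Horn
Clause 4: 3 positive lit(s) -> not Horn
Clause 5: 1 positive lit(s) -> Horn
Clause 6: 1 positive lit(s) -> Horn
Clause 7: 2 positive lit(s) -> not Horn
Total Horn clauses = 3.

3


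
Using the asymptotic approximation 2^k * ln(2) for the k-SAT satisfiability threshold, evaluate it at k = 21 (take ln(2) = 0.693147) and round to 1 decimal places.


Using the asymptotic formula: threshold ~ 2^k * ln(2).
2^21 = 2097152.
2097152 * 0.693147 = 1453634.6.

1453634.6


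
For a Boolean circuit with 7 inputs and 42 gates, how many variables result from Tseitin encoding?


The Tseitin transformation introduces one auxiliary variable per gate.
Total variables = inputs + gates = 7 + 42 = 49.

49


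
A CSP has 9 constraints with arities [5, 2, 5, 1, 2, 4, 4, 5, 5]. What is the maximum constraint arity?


The arities are: 5, 2, 5, 1, 2, 4, 4, 5, 5.
Scan for the maximum value.
Maximum arity = 5.

5


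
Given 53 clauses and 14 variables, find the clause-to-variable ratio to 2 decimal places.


Clause-to-variable ratio = clauses / variables.
53 / 14 = 3.79.

3.79


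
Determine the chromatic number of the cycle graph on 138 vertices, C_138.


A cycle on an even number of vertices is bipartite: alternate two colors around the cycle.
Since 138 is even, two colors suffice, and at least two are needed because the graph has edges.
Chromatic number = 2.

2


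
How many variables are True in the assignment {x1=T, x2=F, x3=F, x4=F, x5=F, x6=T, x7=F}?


The weight is the number of variables assigned True.
True variables: x1, x6.
Weight = 2.

2


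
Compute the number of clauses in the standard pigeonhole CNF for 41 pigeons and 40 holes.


The PHP encoding has two parts:
1) At-least-one-hole clauses: 41 (one per pigeon, each with 40 literals).
2) At-most-one-pigeon-per-hole clauses: 40 holes * C(41,2) = 40 * 820 = 32800.
Total clauses = 41 + 32800 = 32841.

32841


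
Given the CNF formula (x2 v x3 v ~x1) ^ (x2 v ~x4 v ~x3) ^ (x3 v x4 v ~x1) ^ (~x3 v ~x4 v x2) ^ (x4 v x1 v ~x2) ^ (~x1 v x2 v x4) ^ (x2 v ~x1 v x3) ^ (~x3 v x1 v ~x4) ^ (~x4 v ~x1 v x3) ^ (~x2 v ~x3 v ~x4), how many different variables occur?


Identify each distinct variable in the formula.
Variables found: x1, x2, x3, x4.
Total distinct variables = 4.

4


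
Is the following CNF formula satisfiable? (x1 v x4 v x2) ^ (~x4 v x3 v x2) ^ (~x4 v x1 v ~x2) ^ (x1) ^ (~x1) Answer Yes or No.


Check all 16 possible truth assignments.
Number of satisfying assignments found: 0.
The formula is unsatisfiable.

No


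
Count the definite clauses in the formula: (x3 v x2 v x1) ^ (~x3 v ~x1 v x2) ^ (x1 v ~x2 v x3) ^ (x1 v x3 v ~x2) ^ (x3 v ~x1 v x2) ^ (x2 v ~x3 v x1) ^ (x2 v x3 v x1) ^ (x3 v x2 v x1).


A definite clause has exactly one positive literal.
Clause 1: 3 positive -> not definite
Clause 2: 1 positive -> definite
Clause 3: 2 positive -> not definite
Clause 4: 2 positive -> not definite
Clause 5: 2 positive -> not definite
Clause 6: 2 positive -> not definite
Clause 7: 3 positive -> not definite
Clause 8: 3 positive -> not definite
Definite clause count = 1.

1


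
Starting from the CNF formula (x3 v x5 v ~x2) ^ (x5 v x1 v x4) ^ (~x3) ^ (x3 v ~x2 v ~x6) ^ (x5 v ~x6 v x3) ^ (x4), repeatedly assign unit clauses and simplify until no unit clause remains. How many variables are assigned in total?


Unit propagation repeatedly assigns the literal in any unit clause, then simplifies.
Assignments in order: x3 = F, x4 = T.
No further unit clauses remain.
Total variables assigned = 2.

2


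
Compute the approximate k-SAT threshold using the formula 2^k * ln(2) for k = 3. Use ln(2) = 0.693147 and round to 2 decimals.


Using the asymptotic formula: threshold ~ 2^k * ln(2).
2^3 = 8.
8 * 0.693147 = 5.55.

5.55


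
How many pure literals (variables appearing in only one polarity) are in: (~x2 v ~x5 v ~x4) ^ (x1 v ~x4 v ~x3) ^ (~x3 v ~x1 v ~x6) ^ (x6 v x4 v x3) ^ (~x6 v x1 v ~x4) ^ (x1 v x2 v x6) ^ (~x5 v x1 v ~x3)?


A pure literal appears in only one polarity across all clauses.
Pure literals: x5 (negative only).
Count = 1.

1


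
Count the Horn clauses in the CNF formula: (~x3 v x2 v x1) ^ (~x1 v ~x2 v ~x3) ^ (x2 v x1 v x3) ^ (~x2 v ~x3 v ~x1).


A Horn clause has at most one positive literal.
Clause 1: 2 positive lit(s) -> not Horn
Clause 2: 0 positive lit(s) -> Horn
Clause 3: 3 positive lit(s) -> not Horn
Clause 4: 0 positive lit(s) -> Horn
Total Horn clauses = 2.

2


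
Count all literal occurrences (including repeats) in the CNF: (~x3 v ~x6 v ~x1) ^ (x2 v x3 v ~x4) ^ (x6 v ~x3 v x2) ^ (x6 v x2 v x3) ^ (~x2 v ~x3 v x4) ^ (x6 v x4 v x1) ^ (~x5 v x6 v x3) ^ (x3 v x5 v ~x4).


Clause lengths: 3, 3, 3, 3, 3, 3, 3, 3.
Sum = 3 + 3 + 3 + 3 + 3 + 3 + 3 + 3 = 24.

24


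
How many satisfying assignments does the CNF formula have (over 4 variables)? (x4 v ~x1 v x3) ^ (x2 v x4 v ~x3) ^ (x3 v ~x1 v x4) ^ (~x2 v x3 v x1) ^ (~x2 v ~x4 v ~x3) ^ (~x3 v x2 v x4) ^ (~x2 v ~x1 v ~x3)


Enumerate all 16 truth assignments over 4 variables.
Test each against every clause.
Satisfying assignments found: 7.

7


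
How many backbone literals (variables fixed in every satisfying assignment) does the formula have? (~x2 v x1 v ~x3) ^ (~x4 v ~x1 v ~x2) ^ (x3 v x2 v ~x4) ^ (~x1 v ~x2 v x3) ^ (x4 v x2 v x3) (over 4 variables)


Find all satisfying assignments: 7 model(s).
Check which variables have the same value in every model.
No variable is fixed across all models.
Backbone size = 0.

0


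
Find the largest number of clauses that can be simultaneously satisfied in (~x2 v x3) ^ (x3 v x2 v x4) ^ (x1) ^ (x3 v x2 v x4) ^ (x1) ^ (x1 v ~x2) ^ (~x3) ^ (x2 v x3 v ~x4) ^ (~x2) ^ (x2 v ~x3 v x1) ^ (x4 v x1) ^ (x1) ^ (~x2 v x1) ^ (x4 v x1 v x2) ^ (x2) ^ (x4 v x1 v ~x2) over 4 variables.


Enumerate all 16 truth assignments.
For each, count how many of the 16 clauses are satisfied.
The formula is not fully satisfiable, so the maximum is below 16.
Maximum simultaneously satisfiable clauses = 14.

14


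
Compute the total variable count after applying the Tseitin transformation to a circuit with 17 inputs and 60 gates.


The Tseitin transformation introduces one auxiliary variable per gate.
Total variables = inputs + gates = 17 + 60 = 77.

77


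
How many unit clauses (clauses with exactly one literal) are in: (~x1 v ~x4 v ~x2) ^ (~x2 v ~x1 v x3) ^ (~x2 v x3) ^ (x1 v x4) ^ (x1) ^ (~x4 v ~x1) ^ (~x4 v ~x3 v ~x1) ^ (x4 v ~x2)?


A unit clause contains exactly one literal.
Unit clauses found: (x1).
Count = 1.

1


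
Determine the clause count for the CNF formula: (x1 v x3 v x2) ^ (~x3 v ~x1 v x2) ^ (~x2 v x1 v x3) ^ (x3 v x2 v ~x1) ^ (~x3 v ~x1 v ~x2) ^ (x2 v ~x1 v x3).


Each group enclosed in parentheses joined by ^ is one clause.
Counting the conjuncts: 6 clauses.

6


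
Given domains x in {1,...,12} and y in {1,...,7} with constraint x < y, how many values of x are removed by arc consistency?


For the constraint x < y, x needs a supporting value in y's domain.
x can be at most 6 (one less than y's maximum).
Valid x values from domain: 6 out of 12.
Pruned = 12 - 6 = 6.

6


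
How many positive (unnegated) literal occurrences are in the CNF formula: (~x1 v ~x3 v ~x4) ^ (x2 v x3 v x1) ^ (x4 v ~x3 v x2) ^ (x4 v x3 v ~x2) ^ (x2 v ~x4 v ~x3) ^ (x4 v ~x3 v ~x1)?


Scan each clause for unnegated literals.
Clause 1: 0 positive; Clause 2: 3 positive; Clause 3: 2 positive; Clause 4: 2 positive; Clause 5: 1 positive; Clause 6: 1 positive.
Total positive literal occurrences = 9.

9


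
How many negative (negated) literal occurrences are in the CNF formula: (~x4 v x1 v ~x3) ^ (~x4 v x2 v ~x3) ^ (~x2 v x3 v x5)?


Scan each clause for negated literals.
Clause 1: 2 negative; Clause 2: 2 negative; Clause 3: 1 negative.
Total negative literal occurrences = 5.

5


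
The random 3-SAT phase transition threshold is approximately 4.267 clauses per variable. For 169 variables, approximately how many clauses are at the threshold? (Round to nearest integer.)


The 3-SAT phase transition occurs at approximately 4.267 clauses per variable.
m = 4.267 * 169 = 721.123.
Rounded to nearest integer: 721.

721


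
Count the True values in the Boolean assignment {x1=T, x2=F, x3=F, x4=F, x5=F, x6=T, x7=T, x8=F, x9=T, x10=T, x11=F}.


The weight is the number of variables assigned True.
True variables: x1, x6, x7, x9, x10.
Weight = 5.

5


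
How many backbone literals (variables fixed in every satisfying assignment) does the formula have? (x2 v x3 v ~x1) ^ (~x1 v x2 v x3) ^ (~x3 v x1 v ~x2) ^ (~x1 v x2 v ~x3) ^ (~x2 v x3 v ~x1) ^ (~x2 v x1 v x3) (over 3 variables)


Find all satisfying assignments: 3 model(s).
Check which variables have the same value in every model.
No variable is fixed across all models.
Backbone size = 0.

0


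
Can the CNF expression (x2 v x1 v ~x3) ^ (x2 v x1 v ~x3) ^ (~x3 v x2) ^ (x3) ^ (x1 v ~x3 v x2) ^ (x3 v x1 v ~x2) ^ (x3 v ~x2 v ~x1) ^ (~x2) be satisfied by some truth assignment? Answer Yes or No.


Check all 8 possible truth assignments.
Number of satisfying assignments found: 0.
The formula is unsatisfiable.

No


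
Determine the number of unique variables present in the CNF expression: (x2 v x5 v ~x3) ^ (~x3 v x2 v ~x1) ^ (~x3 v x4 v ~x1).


Identify each distinct variable in the formula.
Variables found: x1, x2, x3, x4, x5.
Total distinct variables = 5.

5


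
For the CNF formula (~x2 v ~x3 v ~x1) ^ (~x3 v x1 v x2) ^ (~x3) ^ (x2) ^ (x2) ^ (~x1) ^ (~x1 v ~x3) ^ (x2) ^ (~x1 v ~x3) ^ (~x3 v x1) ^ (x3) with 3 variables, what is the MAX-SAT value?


Enumerate all 8 truth assignments.
For each, count how many of the 11 clauses are satisfied.
The formula is not fully satisfiable, so the maximum is below 11.
Maximum simultaneously satisfiable clauses = 10.

10


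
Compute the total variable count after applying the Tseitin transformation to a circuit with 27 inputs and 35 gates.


The Tseitin transformation introduces one auxiliary variable per gate.
Total variables = inputs + gates = 27 + 35 = 62.

62


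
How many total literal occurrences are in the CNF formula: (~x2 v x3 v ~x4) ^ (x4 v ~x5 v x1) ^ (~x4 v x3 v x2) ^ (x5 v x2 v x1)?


Clause lengths: 3, 3, 3, 3.
Sum = 3 + 3 + 3 + 3 = 12.

12


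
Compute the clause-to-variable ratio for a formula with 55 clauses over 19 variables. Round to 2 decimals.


Clause-to-variable ratio = clauses / variables.
55 / 19 = 2.89.

2.89


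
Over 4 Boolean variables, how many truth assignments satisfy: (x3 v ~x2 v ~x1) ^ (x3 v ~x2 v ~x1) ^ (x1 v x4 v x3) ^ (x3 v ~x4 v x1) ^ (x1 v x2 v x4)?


Enumerate all 16 truth assignments over 4 variables.
Test each against every clause.
Satisfying assignments found: 9.

9


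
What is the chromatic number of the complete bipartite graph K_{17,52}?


K_{17,52} is bipartite by definition: the two parts are independent sets, with every edge crossing between them.
Color all vertices in one part with color 1 and all vertices in the other part with color 2.
Since the graph has at least one edge, one color does not suffice.
Chromatic number = 2.

2


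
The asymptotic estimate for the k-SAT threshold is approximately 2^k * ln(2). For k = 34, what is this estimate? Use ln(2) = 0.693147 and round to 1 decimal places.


Using the asymptotic formula: threshold ~ 2^k * ln(2).
2^34 = 17179869184.
17179869184 * 0.693147 = 11908174785.3.

11908174785.3


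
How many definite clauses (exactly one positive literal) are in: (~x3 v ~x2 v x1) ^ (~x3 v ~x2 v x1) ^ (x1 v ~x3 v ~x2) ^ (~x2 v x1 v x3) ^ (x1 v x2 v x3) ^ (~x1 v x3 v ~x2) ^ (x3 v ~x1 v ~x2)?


A definite clause has exactly one positive literal.
Clause 1: 1 positive -> definite
Clause 2: 1 positive -> definite
Clause 3: 1 positive -> definite
Clause 4: 2 positive -> not definite
Clause 5: 3 positive -> not definite
Clause 6: 1 positive -> definite
Clause 7: 1 positive -> definite
Definite clause count = 5.

5


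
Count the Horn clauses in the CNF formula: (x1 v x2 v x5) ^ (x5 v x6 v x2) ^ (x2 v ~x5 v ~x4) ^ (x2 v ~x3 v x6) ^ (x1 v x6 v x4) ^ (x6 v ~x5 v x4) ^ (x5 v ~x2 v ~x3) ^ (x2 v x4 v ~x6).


A Horn clause has at most one positive literal.
Clause 1: 3 positive lit(s) -> not Horn
Clause 2: 3 positive lit(s) -> not Horn
Clause 3: 1 positive lit(s) -> Horn
Clause 4: 2 positive lit(s) -> not Horn
Clause 5: 3 positive lit(s) -> not Horn
Clause 6: 2 positive lit(s) -> not Horn
Clause 7: 1 positive lit(s) -> Horn
Clause 8: 2 positive lit(s) -> not Horn
Total Horn clauses = 2.

2


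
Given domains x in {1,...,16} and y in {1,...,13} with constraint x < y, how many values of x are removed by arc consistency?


For the constraint x < y, x needs a supporting value in y's domain.
x can be at most 12 (one less than y's maximum).
Valid x values from domain: 12 out of 16.
Pruned = 16 - 12 = 4.

4


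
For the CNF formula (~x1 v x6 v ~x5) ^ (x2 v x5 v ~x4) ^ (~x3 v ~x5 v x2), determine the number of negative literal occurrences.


Scan each clause for negated literals.
Clause 1: 2 negative; Clause 2: 1 negative; Clause 3: 2 negative.
Total negative literal occurrences = 5.

5


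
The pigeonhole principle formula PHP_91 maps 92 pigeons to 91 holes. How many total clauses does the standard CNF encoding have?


The PHP encoding has two parts:
1) At-least-one-hole clauses: 92 (one per pigeon, each with 91 literals).
2) At-most-one-pigeon-per-hole clauses: 91 holes * C(92,2) = 91 * 4186 = 380926.
Total clauses = 92 + 380926 = 381018.

381018


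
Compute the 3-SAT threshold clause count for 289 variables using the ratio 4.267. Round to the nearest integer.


The 3-SAT phase transition occurs at approximately 4.267 clauses per variable.
m = 4.267 * 289 = 1233.163.
Rounded to nearest integer: 1233.

1233


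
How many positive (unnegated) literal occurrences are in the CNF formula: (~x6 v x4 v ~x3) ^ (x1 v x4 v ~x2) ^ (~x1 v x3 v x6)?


Scan each clause for unnegated literals.
Clause 1: 1 positive; Clause 2: 2 positive; Clause 3: 2 positive.
Total positive literal occurrences = 5.

5


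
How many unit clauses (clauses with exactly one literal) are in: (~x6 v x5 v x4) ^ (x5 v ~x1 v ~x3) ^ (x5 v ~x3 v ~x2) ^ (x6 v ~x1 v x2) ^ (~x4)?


A unit clause contains exactly one literal.
Unit clauses found: (~x4).
Count = 1.

1


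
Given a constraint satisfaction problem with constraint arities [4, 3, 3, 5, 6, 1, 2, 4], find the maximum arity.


The arities are: 4, 3, 3, 5, 6, 1, 2, 4.
Scan for the maximum value.
Maximum arity = 6.

6


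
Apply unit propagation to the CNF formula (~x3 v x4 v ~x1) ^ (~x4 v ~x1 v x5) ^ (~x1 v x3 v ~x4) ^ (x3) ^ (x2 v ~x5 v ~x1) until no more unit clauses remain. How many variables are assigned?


Unit propagation repeatedly assigns the literal in any unit clause, then simplifies.
Assignments in order: x3 = T.
No further unit clauses remain.
Total variables assigned = 1.

1


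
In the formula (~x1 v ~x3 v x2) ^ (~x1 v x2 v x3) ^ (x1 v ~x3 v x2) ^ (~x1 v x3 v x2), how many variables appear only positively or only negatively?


A pure literal appears in only one polarity across all clauses.
Pure literals: x2 (positive only).
Count = 1.

1


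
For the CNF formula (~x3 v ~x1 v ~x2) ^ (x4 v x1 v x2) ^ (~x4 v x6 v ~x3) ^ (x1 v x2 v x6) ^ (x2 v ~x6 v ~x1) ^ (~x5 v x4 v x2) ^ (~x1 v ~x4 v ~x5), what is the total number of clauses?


Each group enclosed in parentheses joined by ^ is one clause.
Counting the conjuncts: 7 clauses.

7


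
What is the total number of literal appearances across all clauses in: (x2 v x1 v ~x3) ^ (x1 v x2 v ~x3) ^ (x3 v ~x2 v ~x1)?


Clause lengths: 3, 3, 3.
Sum = 3 + 3 + 3 = 9.

9


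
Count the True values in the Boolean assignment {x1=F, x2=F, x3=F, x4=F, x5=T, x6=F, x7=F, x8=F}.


The weight is the number of variables assigned True.
True variables: x5.
Weight = 1.

1


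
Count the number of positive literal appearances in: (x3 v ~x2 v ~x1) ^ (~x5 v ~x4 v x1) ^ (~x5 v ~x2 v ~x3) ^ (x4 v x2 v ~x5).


Scan each clause for unnegated literals.
Clause 1: 1 positive; Clause 2: 1 positive; Clause 3: 0 positive; Clause 4: 2 positive.
Total positive literal occurrences = 4.

4


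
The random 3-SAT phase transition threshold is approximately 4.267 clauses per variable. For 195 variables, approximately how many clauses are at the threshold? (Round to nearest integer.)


The 3-SAT phase transition occurs at approximately 4.267 clauses per variable.
m = 4.267 * 195 = 832.065.
Rounded to nearest integer: 832.

832


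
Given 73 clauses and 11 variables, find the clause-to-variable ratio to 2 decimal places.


Clause-to-variable ratio = clauses / variables.
73 / 11 = 6.64.

6.64


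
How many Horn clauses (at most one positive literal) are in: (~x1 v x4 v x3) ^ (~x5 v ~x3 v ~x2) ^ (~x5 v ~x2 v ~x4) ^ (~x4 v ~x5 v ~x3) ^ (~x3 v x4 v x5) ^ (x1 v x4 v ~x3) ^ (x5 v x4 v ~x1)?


A Horn clause has at most one positive literal.
Clause 1: 2 positive lit(s) -> not Horn
Clause 2: 0 positive lit(s) -> Horn
Clause 3: 0 positive lit(s) -> Horn
Clause 4: 0 positive lit(s) -> Horn
Clause 5: 2 positive lit(s) -> not Horn
Clause 6: 2 positive lit(s) -> not Horn
Clause 7: 2 positive lit(s) -> not Horn
Total Horn clauses = 3.

3


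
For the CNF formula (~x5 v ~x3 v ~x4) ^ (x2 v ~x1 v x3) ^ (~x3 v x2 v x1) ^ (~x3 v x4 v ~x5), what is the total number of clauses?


Each group enclosed in parentheses joined by ^ is one clause.
Counting the conjuncts: 4 clauses.

4


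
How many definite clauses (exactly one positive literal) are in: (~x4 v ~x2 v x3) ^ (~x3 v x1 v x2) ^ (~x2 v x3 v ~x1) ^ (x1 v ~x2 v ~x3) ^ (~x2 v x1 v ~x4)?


A definite clause has exactly one positive literal.
Clause 1: 1 positive -> definite
Clause 2: 2 positive -> not definite
Clause 3: 1 positive -> definite
Clause 4: 1 positive -> definite
Clause 5: 1 positive -> definite
Definite clause count = 4.

4


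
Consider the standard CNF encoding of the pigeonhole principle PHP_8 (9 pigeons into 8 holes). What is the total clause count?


The PHP encoding has two parts:
1) At-least-one-hole clauses: 9 (one per pigeon, each with 8 literals).
2) At-most-one-pigeon-per-hole clauses: 8 holes * C(9,2) = 8 * 36 = 288.
Total clauses = 9 + 288 = 297.

297


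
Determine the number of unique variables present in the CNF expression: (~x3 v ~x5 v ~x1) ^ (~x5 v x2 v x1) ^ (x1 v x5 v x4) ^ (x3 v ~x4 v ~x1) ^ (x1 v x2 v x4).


Identify each distinct variable in the formula.
Variables found: x1, x2, x3, x4, x5.
Total distinct variables = 5.

5


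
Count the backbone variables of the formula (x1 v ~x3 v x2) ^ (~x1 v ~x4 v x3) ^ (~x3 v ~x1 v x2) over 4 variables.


Find all satisfying assignments: 10 model(s).
Check which variables have the same value in every model.
No variable is fixed across all models.
Backbone size = 0.

0


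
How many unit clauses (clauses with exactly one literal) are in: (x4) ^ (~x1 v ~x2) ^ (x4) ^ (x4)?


A unit clause contains exactly one literal.
Unit clauses found: (x4), (x4), (x4).
Count = 3.

3


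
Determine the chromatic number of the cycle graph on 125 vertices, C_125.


An odd cycle cannot be 2-colored: alternating two colors around the cycle returns to the start with a conflict.
Since 125 is odd, three colors are required (and three suffice).
Chromatic number = 3.

3


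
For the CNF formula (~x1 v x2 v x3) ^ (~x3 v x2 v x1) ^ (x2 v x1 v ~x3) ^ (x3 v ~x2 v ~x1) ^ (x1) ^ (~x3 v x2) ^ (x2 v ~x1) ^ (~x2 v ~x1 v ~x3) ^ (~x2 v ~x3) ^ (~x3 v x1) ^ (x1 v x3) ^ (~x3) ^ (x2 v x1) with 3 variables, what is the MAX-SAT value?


Enumerate all 8 truth assignments.
For each, count how many of the 13 clauses are satisfied.
The formula is not fully satisfiable, so the maximum is below 13.
Maximum simultaneously satisfiable clauses = 12.

12


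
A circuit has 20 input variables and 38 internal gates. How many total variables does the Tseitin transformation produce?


The Tseitin transformation introduces one auxiliary variable per gate.
Total variables = inputs + gates = 20 + 38 = 58.

58


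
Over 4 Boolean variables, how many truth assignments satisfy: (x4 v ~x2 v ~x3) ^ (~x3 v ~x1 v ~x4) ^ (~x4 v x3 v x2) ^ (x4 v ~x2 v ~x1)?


Enumerate all 16 truth assignments over 4 variables.
Test each against every clause.
Satisfying assignments found: 9.

9


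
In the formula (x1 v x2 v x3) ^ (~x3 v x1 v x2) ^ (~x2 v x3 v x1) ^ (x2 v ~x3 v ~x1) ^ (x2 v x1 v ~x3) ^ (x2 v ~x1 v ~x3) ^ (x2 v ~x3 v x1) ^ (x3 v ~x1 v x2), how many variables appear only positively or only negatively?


A pure literal appears in only one polarity across all clauses.
No pure literals found.
Count = 0.

0


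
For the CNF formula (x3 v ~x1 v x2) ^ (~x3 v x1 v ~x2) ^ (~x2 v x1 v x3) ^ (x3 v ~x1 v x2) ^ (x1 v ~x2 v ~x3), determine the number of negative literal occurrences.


Scan each clause for negated literals.
Clause 1: 1 negative; Clause 2: 2 negative; Clause 3: 1 negative; Clause 4: 1 negative; Clause 5: 2 negative.
Total negative literal occurrences = 7.

7


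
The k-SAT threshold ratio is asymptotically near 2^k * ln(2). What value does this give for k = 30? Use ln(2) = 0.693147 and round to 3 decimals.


Using the asymptotic formula: threshold ~ 2^k * ln(2).
2^30 = 1073741824.
1073741824 * 0.693147 = 744260924.08.

744260924.08


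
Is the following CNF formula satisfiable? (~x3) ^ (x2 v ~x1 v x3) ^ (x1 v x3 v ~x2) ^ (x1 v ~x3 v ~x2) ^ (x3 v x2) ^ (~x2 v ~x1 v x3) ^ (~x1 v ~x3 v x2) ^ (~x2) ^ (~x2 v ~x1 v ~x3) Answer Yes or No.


Check all 8 possible truth assignments.
Number of satisfying assignments found: 0.
The formula is unsatisfiable.

No


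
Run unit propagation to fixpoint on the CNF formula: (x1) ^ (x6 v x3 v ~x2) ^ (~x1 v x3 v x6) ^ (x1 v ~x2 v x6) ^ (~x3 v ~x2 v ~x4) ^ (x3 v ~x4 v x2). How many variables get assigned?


Unit propagation repeatedly assigns the literal in any unit clause, then simplifies.
Assignments in order: x1 = T.
No further unit clauses remain.
Total variables assigned = 1.

1


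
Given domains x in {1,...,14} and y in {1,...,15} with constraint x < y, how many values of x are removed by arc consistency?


For the constraint x < y, x needs a supporting value in y's domain.
x can be at most 14 (one less than y's maximum).
Valid x values from domain: 14 out of 14.
Pruned = 14 - 14 = 0.

0


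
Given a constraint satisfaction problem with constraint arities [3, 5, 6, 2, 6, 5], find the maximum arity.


The arities are: 3, 5, 6, 2, 6, 5.
Scan for the maximum value.
Maximum arity = 6.

6


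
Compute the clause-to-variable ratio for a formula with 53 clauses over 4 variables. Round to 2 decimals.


Clause-to-variable ratio = clauses / variables.
53 / 4 = 13.25.

13.25


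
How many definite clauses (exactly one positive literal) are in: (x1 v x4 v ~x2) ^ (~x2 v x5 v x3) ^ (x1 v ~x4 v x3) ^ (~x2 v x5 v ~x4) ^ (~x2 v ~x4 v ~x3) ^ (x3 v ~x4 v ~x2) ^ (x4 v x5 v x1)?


A definite clause has exactly one positive literal.
Clause 1: 2 positive -> not definite
Clause 2: 2 positive -> not definite
Clause 3: 2 positive -> not definite
Clause 4: 1 positive -> definite
Clause 5: 0 positive -> not definite
Clause 6: 1 positive -> definite
Clause 7: 3 positive -> not definite
Definite clause count = 2.

2


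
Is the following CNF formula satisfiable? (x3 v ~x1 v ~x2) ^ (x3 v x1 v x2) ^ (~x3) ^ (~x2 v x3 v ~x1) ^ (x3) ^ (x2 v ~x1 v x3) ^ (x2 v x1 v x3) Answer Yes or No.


Check all 8 possible truth assignments.
Number of satisfying assignments found: 0.
The formula is unsatisfiable.

No


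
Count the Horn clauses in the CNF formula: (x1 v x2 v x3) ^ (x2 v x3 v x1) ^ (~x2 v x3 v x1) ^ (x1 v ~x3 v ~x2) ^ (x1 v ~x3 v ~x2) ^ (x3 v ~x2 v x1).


A Horn clause has at most one positive literal.
Clause 1: 3 positive lit(s) -> not Horn
Clause 2: 3 positive lit(s) -> not Horn
Clause 3: 2 positive lit(s) -> not Horn
Clause 4: 1 positive lit(s) -> Horn
Clause 5: 1 positive lit(s) -> Horn
Clause 6: 2 positive lit(s) -> not Horn
Total Horn clauses = 2.

2


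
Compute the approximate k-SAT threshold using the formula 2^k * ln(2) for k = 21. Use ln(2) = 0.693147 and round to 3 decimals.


Using the asymptotic formula: threshold ~ 2^k * ln(2).
2^21 = 2097152.
2097152 * 0.693147 = 1453634.617.

1453634.617


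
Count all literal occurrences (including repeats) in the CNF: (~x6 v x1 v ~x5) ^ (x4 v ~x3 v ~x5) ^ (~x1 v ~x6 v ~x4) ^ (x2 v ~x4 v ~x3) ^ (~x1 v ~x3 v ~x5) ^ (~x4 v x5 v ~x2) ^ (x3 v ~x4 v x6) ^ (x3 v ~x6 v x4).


Clause lengths: 3, 3, 3, 3, 3, 3, 3, 3.
Sum = 3 + 3 + 3 + 3 + 3 + 3 + 3 + 3 = 24.

24


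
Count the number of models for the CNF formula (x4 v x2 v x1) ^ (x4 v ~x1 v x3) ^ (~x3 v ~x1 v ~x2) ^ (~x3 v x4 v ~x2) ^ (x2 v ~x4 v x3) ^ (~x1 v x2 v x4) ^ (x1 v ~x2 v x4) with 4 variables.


Enumerate all 16 truth assignments over 4 variables.
Test each against every clause.
Satisfying assignments found: 5.

5


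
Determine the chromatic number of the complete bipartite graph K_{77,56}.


K_{77,56} is bipartite by definition: the two parts are independent sets, with every edge crossing between them.
Color all vertices in one part with color 1 and all vertices in the other part with color 2.
Since the graph has at least one edge, one color does not suffice.
Chromatic number = 2.

2


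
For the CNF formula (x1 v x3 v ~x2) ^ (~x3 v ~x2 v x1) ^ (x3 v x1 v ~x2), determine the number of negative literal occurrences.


Scan each clause for negated literals.
Clause 1: 1 negative; Clause 2: 2 negative; Clause 3: 1 negative.
Total negative literal occurrences = 4.

4


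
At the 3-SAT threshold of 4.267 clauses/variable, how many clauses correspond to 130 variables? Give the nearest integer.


The 3-SAT phase transition occurs at approximately 4.267 clauses per variable.
m = 4.267 * 130 = 554.71.
Rounded to nearest integer: 555.

555


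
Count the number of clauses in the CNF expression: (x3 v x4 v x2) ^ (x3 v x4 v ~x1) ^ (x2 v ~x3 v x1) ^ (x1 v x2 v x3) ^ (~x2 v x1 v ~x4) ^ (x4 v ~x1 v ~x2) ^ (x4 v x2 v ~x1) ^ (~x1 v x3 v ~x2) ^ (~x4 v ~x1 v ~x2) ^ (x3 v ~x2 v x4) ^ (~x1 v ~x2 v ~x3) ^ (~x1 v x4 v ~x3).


Each group enclosed in parentheses joined by ^ is one clause.
Counting the conjuncts: 12 clauses.

12


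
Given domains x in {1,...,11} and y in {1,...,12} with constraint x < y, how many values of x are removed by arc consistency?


For the constraint x < y, x needs a supporting value in y's domain.
x can be at most 11 (one less than y's maximum).
Valid x values from domain: 11 out of 11.
Pruned = 11 - 11 = 0.

0


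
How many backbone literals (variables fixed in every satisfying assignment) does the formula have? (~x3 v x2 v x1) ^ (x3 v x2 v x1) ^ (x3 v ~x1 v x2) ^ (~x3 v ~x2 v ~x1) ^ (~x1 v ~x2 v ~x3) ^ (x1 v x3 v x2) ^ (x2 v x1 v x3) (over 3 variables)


Find all satisfying assignments: 4 model(s).
Check which variables have the same value in every model.
No variable is fixed across all models.
Backbone size = 0.

0


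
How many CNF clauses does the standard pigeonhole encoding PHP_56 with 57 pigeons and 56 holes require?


The PHP encoding has two parts:
1) At-least-one-hole clauses: 57 (one per pigeon, each with 56 literals).
2) At-most-one-pigeon-per-hole clauses: 56 holes * C(57,2) = 56 * 1596 = 89376.
Total clauses = 57 + 89376 = 89433.

89433


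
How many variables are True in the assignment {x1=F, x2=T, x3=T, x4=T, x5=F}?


The weight is the number of variables assigned True.
True variables: x2, x3, x4.
Weight = 3.

3


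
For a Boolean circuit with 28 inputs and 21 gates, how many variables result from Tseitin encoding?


The Tseitin transformation introduces one auxiliary variable per gate.
Total variables = inputs + gates = 28 + 21 = 49.

49


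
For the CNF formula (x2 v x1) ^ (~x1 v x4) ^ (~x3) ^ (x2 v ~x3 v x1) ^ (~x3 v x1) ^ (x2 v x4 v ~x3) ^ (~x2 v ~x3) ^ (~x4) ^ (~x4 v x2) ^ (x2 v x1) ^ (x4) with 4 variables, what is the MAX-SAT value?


Enumerate all 16 truth assignments.
For each, count how many of the 11 clauses are satisfied.
The formula is not fully satisfiable, so the maximum is below 11.
Maximum simultaneously satisfiable clauses = 10.

10


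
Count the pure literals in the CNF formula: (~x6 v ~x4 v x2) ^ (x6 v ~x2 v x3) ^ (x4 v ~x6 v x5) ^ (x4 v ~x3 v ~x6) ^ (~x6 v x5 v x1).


A pure literal appears in only one polarity across all clauses.
Pure literals: x1 (positive only), x5 (positive only).
Count = 2.

2


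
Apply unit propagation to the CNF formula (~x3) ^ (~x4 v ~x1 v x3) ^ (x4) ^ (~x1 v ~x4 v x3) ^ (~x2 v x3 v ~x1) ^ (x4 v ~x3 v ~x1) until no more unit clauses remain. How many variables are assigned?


Unit propagation repeatedly assigns the literal in any unit clause, then simplifies.
Assignments in order: x3 = F, x4 = T, x1 = F.
No further unit clauses remain.
Total variables assigned = 3.

3


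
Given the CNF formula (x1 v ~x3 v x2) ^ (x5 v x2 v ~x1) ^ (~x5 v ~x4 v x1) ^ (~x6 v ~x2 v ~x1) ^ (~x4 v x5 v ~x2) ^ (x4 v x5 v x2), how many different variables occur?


Identify each distinct variable in the formula.
Variables found: x1, x2, x3, x4, x5, x6.
Total distinct variables = 6.

6


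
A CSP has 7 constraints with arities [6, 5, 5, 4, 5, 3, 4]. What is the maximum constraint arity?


The arities are: 6, 5, 5, 4, 5, 3, 4.
Scan for the maximum value.
Maximum arity = 6.

6


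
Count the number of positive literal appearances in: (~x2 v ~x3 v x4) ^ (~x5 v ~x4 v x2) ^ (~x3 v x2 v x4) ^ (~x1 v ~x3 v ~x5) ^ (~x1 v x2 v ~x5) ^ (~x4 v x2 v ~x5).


Scan each clause for unnegated literals.
Clause 1: 1 positive; Clause 2: 1 positive; Clause 3: 2 positive; Clause 4: 0 positive; Clause 5: 1 positive; Clause 6: 1 positive.
Total positive literal occurrences = 6.

6


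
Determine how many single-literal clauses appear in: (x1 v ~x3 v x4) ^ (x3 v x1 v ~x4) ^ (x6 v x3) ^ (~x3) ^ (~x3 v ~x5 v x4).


A unit clause contains exactly one literal.
Unit clauses found: (~x3).
Count = 1.

1


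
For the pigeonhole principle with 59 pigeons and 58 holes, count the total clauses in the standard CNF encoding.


The PHP encoding has two parts:
1) At-least-one-hole clauses: 59 (one per pigeon, each with 58 literals).
2) At-most-one-pigeon-per-hole clauses: 58 holes * C(59,2) = 58 * 1711 = 99238.
Total clauses = 59 + 99238 = 99297.

99297


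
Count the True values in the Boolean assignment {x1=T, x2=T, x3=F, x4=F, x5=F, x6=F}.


The weight is the number of variables assigned True.
True variables: x1, x2.
Weight = 2.

2


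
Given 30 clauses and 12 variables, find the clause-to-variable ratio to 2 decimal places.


Clause-to-variable ratio = clauses / variables.
30 / 12 = 2.5.

2.5


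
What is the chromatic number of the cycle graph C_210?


A cycle on an even number of vertices is bipartite: alternate two colors around the cycle.
Since 210 is even, two colors suffice, and at least two are needed because the graph has edges.
Chromatic number = 2.

2


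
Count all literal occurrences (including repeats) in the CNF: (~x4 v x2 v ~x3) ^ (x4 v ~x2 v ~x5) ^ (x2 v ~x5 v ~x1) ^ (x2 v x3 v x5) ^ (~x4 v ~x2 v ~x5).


Clause lengths: 3, 3, 3, 3, 3.
Sum = 3 + 3 + 3 + 3 + 3 = 15.

15


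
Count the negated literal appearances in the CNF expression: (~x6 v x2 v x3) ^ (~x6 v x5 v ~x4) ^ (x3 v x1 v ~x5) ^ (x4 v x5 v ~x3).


Scan each clause for negated literals.
Clause 1: 1 negative; Clause 2: 2 negative; Clause 3: 1 negative; Clause 4: 1 negative.
Total negative literal occurrences = 5.

5


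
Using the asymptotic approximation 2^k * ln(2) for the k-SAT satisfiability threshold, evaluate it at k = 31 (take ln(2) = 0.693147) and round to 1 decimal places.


Using the asymptotic formula: threshold ~ 2^k * ln(2).
2^31 = 2147483648.
2147483648 * 0.693147 = 1488521848.2.

1488521848.2


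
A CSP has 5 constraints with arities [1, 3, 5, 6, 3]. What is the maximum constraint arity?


The arities are: 1, 3, 5, 6, 3.
Scan for the maximum value.
Maximum arity = 6.

6


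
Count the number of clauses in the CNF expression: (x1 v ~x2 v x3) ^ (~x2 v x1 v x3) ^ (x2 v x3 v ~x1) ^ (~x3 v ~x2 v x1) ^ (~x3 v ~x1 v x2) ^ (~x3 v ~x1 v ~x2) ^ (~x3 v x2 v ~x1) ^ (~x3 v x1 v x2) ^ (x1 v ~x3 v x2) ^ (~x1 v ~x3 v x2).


Each group enclosed in parentheses joined by ^ is one clause.
Counting the conjuncts: 10 clauses.

10


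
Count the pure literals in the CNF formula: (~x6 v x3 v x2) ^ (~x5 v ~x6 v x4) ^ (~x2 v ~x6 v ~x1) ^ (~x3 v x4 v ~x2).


A pure literal appears in only one polarity across all clauses.
Pure literals: x1 (negative only), x4 (positive only), x5 (negative only), x6 (negative only).
Count = 4.

4


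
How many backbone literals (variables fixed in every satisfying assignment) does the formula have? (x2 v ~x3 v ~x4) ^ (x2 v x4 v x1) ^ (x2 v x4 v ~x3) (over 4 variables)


Find all satisfying assignments: 11 model(s).
Check which variables have the same value in every model.
No variable is fixed across all models.
Backbone size = 0.

0


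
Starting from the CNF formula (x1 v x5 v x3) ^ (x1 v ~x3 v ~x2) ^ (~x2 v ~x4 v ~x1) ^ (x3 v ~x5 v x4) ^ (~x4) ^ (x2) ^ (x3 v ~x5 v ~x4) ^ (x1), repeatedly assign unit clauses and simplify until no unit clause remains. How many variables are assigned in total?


Unit propagation repeatedly assigns the literal in any unit clause, then simplifies.
Assignments in order: x4 = F, x2 = T, x1 = T.
No further unit clauses remain.
Total variables assigned = 3.

3


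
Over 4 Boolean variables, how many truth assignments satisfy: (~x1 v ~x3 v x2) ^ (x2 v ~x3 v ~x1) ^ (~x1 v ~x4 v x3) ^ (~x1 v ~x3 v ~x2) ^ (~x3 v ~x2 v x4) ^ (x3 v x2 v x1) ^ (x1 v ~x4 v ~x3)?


Enumerate all 16 truth assignments over 4 variables.
Test each against every clause.
Satisfying assignments found: 5.

5


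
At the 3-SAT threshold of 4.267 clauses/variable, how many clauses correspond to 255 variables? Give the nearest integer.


The 3-SAT phase transition occurs at approximately 4.267 clauses per variable.
m = 4.267 * 255 = 1088.085.
Rounded to nearest integer: 1088.

1088


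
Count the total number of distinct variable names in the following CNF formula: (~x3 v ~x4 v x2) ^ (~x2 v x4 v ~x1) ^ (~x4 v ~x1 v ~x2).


Identify each distinct variable in the formula.
Variables found: x1, x2, x3, x4.
Total distinct variables = 4.

4


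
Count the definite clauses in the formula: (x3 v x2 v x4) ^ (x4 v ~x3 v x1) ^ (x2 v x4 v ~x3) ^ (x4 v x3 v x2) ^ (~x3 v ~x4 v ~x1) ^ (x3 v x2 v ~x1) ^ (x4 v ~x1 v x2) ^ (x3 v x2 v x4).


A definite clause has exactly one positive literal.
Clause 1: 3 positive -> not definite
Clause 2: 2 positive -> not definite
Clause 3: 2 positive -> not definite
Clause 4: 3 positive -> not definite
Clause 5: 0 positive -> not definite
Clause 6: 2 positive -> not definite
Clause 7: 2 positive -> not definite
Clause 8: 3 positive -> not definite
Definite clause count = 0.

0


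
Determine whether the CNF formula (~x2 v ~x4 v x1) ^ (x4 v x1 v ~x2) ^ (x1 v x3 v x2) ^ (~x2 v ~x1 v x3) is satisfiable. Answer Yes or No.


Check all 16 possible truth assignments.
Number of satisfying assignments found: 8.
The formula is satisfiable.

Yes


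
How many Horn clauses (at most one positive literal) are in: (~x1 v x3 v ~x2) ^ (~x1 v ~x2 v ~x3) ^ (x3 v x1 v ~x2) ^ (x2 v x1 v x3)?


A Horn clause has at most one positive literal.
Clause 1: 1 positive lit(s) -> Horn
Clause 2: 0 positive lit(s) -> Horn
Clause 3: 2 positive lit(s) -> not Horn
Clause 4: 3 positive lit(s) -> not Horn
Total Horn clauses = 2.

2


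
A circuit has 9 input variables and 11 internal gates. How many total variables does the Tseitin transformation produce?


The Tseitin transformation introduces one auxiliary variable per gate.
Total variables = inputs + gates = 9 + 11 = 20.

20


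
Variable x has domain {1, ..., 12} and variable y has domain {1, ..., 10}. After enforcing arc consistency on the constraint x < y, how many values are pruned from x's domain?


For the constraint x < y, x needs a supporting value in y's domain.
x can be at most 9 (one less than y's maximum).
Valid x values from domain: 9 out of 12.
Pruned = 12 - 9 = 3.

3


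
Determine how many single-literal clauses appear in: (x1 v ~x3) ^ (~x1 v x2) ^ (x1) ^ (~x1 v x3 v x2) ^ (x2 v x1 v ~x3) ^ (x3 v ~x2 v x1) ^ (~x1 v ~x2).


A unit clause contains exactly one literal.
Unit clauses found: (x1).
Count = 1.

1


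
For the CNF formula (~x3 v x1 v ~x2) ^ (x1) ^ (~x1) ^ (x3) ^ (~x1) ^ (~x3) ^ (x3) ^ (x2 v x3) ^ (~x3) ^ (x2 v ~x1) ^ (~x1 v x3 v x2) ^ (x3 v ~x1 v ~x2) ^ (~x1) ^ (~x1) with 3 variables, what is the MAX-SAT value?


Enumerate all 8 truth assignments.
For each, count how many of the 14 clauses are satisfied.
The formula is not fully satisfiable, so the maximum is below 14.
Maximum simultaneously satisfiable clauses = 11.

11


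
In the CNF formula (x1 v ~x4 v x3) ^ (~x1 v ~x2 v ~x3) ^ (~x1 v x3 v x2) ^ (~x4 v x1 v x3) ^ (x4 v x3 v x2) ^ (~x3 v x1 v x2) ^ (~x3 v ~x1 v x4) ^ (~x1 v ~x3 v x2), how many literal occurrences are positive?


Scan each clause for unnegated literals.
Clause 1: 2 positive; Clause 2: 0 positive; Clause 3: 2 positive; Clause 4: 2 positive; Clause 5: 3 positive; Clause 6: 2 positive; Clause 7: 1 positive; Clause 8: 1 positive.
Total positive literal occurrences = 13.

13


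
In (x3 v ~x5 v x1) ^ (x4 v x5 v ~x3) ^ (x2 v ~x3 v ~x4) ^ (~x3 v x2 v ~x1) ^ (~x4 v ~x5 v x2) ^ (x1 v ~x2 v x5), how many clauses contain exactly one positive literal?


A definite clause has exactly one positive literal.
Clause 1: 2 positive -> not definite
Clause 2: 2 positive -> not definite
Clause 3: 1 positive -> definite
Clause 4: 1 positive -> definite
Clause 5: 1 positive -> definite
Clause 6: 2 positive -> not definite
Definite clause count = 3.

3


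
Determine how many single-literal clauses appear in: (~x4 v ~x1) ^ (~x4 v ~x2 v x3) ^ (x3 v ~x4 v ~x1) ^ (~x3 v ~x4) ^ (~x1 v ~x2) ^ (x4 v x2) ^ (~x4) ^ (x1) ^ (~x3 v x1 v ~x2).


A unit clause contains exactly one literal.
Unit clauses found: (~x4), (x1).
Count = 2.

2


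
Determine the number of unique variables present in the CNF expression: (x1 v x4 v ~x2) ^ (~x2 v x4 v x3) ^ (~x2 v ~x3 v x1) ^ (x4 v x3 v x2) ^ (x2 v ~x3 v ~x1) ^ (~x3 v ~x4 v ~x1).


Identify each distinct variable in the formula.
Variables found: x1, x2, x3, x4.
Total distinct variables = 4.

4


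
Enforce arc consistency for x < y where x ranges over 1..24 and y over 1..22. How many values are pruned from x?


For the constraint x < y, x needs a supporting value in y's domain.
x can be at most 21 (one less than y's maximum).
Valid x values from domain: 21 out of 24.
Pruned = 24 - 21 = 3.

3


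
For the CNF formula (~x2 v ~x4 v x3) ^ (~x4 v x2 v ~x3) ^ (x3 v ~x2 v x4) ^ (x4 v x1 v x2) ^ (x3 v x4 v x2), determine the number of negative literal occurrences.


Scan each clause for negated literals.
Clause 1: 2 negative; Clause 2: 2 negative; Clause 3: 1 negative; Clause 4: 0 negative; Clause 5: 0 negative.
Total negative literal occurrences = 5.

5
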